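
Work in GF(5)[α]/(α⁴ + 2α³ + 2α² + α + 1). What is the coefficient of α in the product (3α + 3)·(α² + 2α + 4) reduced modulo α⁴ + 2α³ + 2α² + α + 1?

Multiply in GF(5)[α]: (3α + 3)·(α² + 2α + 4) = 3α³ + 4α² + 3α + 2.
Reduced: 3α³ + 4α² + 3α + 2.

3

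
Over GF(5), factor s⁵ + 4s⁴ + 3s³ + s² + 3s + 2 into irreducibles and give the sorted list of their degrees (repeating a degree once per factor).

Write f(s) = s⁵ + 4s⁴ + 3s³ + s² + 3s + 2.
Roots in GF(5): f(0) = 2; f(1) = 4; f(2) = 2; f(3) = 3; f(4) = 0 → root.
Linear factors from roots: (s + 1).
Complete factorization: f(s) = (s + 1)·(s⁴ + 3s³ + s + 2).
Factor degrees with multiplicity: 1 + 4 = 5.

1, 4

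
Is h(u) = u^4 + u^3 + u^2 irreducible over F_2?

No

Check for roots in F_2: h(0) = 0 → root; h(1) = 1.
h(0) = 0, so (u) divides h(u); h is reducible.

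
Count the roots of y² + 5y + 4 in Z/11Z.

Write f(y) = y² + 5y + 4.
Evaluate at each of the 11 elements of Z/11Z:
f(0) = 4; f(1) = 10; f(2) = 7; f(3) = 6; f(4) = 7; f(5) = 10; f(6) = 4; f(7) = 0 → root; f(8) = 9; f(9) = 9; f(10) = 0 → root.
Roots: {7, 10}.

2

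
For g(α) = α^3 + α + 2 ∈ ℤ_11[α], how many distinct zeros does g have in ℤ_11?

Evaluate at each of the 11 elements of ℤ_11:
g(0) = 2; g(1) = 4; g(2) = 1; g(3) = 10; g(4) = 4; g(5) = 0 → root; g(6) = 4; g(7) = 0 → root; g(8) = 5; g(9) = 3; g(10) = 0 → root.
Roots: {5, 7, 10}.

3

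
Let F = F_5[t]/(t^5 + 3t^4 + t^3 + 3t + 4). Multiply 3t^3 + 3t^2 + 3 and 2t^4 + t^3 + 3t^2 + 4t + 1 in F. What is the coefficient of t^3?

2

Multiply in F_5[t]: (3t^3 + 3t^2 + 3)·(2t^4 + t^3 + 3t^2 + 4t + 1) = t^7 + 4t^6 + 2t^5 + 2t^4 + 3t^3 + 2t^2 + 2t + 3.
Reduce using t^5 ≡ 2t^4 + 4t^3 + 2t + 1 (mod t^5 + 3t^4 + t^3 + 3t + 4).
Reduced: 2t^4 + 2t^3 + 4t + 1.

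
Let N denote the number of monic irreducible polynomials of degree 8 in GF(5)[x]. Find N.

48750

x^(5^8) − x is the product of all monic irreducibles of degree dividing 8; Möbius inversion gives N = (1/8) Σ μ(8/d)·5^d.
Divisors of 8: 1, 2, 4, 8; μ(8/d) for each: 0, 0, -1, 1.
Σ = − 5^4 + 5^8 = 390000.
N = 390000/8 = 48750.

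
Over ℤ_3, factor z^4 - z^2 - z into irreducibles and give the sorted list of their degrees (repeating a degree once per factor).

Write h(z) = z^4 - z^2 - z.
Roots in ℤ_3: h(0) = 0 → root; h(1) = 2; h(2) = 1.
Linear factors from roots: (z).
Complete factorization: h(z) = (z)·(z^3 - z - 1).
Factor degrees with multiplicity: 1 + 3 = 4.

1, 3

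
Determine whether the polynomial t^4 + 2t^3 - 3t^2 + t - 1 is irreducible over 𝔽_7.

Write g(t) = t^4 + 2t^3 - 3t^2 + t - 1.
Check for roots in 𝔽_7: g(0) = 6; g(1) = 0 → root; g(2) = 0 → root; g(3) = 5; g(4) = 3; g(5) = 6; g(6) = 1.
g(1) = 0, so (t − 1) divides g(t); g is reducible.

No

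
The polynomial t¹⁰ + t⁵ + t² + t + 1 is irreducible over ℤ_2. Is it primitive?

Yes

Write f(t) = t¹⁰ + t⁵ + t² + t + 1.
|GF(2^10)^×| = 2^10 − 1 = 1023. Prime factorization: 1023 = 3·11·31.
f is primitive ⇔ t has order 1023 in GF(2)[t]/(f), i.e. t^(1023/q) ≠ 1 for each prime q | 1023.
t^(341) mod f = t⁵ + t.
t^(93) mod f = t⁹ + t⁸.
t^(33) mod f = t⁹ + t⁸ + t⁶ + t⁵ + t⁴ + t + 1.
None equal 1, so t has full order 1023; f is primitive.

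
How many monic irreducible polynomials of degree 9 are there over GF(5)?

217000

x^(5^9) − x is the product of all monic irreducibles of degree dividing 9; Möbius inversion gives N = (1/9) Σ μ(9/d)·5^d.
Divisors of 9: 1, 3, 9; μ(9/d) for each: 0, -1, 1.
Σ = − 5^3 + 5^9 = 1953000.
N = 1953000/9 = 217000.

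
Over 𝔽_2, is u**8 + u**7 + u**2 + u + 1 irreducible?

Write P(u) = u**8 + u**7 + u**2 + u + 1.
Check for roots in 𝔽_2: P(0) = 1; P(1) = 1.
No roots, so no linear factors.
Monic irreducibles of degree 2 over GF(2): u**2 + u + 1.
None of them divide P (all give nonzero remainder).
Monic irreducibles of degree 3 over GF(2): u**3 + u + 1, u**3 + u**2 + 1.
None of them divide P (all give nonzero remainder).
Monic irreducibles of degree 4 over GF(2): u**4 + u + 1, u**4 + u**3 + 1, u**4 + u**3 + u**2 + u + 1.
None of them divide P (all give nonzero remainder).
No irreducible factor of degree ≤ 4 exists, so P is irreducible over GF(2).

Yes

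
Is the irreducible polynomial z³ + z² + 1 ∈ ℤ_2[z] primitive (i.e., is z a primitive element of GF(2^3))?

Yes

Write f(z) = z³ + z² + 1.
|GF(2^3)^×| = 2^3 − 1 = 7. Prime factorization: 7 = 7.
f is primitive ⇔ z has order 7 in GF(2)[z]/(f), i.e. z^(7/q) ≠ 1 for each prime q | 7.
z^(1) mod f = z.
None equal 1, so z has full order 7; f is primitive.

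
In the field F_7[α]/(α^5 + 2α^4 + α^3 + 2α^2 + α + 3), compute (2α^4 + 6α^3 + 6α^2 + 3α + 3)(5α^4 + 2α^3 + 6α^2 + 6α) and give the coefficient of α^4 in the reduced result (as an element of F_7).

0

Multiply in F_7[α]: (2α^4 + 6α^3 + 6α^2 + 3α + 3)·(5α^4 + 2α^3 + 6α^2 + 6α) = 3α^8 + 6α^7 + 5α^6 + 5α^5 + 2α^4 + 4α^3 + α^2 + 4α.
Reduce using α^5 ≡ 5α^4 + 6α^3 + 5α^2 + 6α + 4 (mod α^5 + 2α^4 + α^3 + 2α^2 + α + 3).
Reduced: 3α^3 + 2α^2 + 3α + 1.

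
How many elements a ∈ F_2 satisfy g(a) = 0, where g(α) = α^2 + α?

2

Evaluate at each of the 2 elements of F_2:
g(0) = 0 → root; g(1) = 0 → root.
Roots: {0, 1}.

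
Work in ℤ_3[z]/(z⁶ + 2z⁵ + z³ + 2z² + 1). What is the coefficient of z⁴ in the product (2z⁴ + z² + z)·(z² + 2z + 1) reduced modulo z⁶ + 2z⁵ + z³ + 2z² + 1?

0

Multiply in ℤ_3[z]: (2z⁴ + z² + z)·(z² + 2z + 1) = 2z⁶ + z⁵ + z.
Reduce using z⁶ ≡ z⁵ + 2z³ + z² + 2 (mod z⁶ + 2z⁵ + z³ + 2z² + 1).
Reduced: z³ + 2z² + z + 1.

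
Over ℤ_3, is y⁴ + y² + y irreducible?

Write m(y) = y⁴ + y² + y.
Check for roots in ℤ_3: m(0) = 0 → root; m(1) = 0 → root; m(2) = 1.
m(0) = 0, so (y) divides m(y); m is reducible.

No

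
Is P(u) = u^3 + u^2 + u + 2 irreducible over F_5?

No

Check for roots in F_5: P(0) = 2; P(1) = 0 → root; P(2) = 1; P(3) = 1; P(4) = 1.
P(1) = 0, so (u − 1) divides P(u); P is reducible.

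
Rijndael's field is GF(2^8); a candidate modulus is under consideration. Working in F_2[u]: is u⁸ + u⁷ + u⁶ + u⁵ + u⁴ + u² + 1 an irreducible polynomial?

Write m(u) = u⁸ + u⁷ + u⁶ + u⁵ + u⁴ + u² + 1.
Check for roots in F_2: m(0) = 1; m(1) = 1.
No roots, so no linear factors.
Monic irreducibles of degree 2 over GF(2): u² + u + 1.
None of them divide m (all give nonzero remainder).
Monic irreducibles of degree 3 over GF(2): u³ + u + 1, u³ + u² + 1.
None of them divide m (all give nonzero remainder).
Monic irreducibles of degree 4 over GF(2): u⁴ + u + 1, u⁴ + u³ + 1, u⁴ + u³ + u² + u + 1.
None of them divide m (all give nonzero remainder).
No irreducible factor of degree ≤ 4 exists, so m is irreducible over GF(2).

Yes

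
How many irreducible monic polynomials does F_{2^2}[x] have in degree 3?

20

Gauss's count: N_{4}(3) = (1/3) Σ_{d|3} μ(3/d)·4^d.
Divisors of 3: 1, 3; μ(3/d) for each: -1, 1.
Σ = − 4^1 + 4^3 = 60.
N = 60/3 = 20.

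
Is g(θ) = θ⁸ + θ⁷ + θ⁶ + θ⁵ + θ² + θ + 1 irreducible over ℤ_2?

Check for roots in ℤ_2: g(0) = 1; g(1) = 1.
No roots, so no linear factors.
Monic irreducibles of degree 2 over GF(2): θ² + θ + 1.
None of them divide g (all give nonzero remainder).
Monic irreducibles of degree 3 over GF(2): θ³ + θ + 1, θ³ + θ² + 1.
None of them divide g (all give nonzero remainder).
Monic irreducibles of degree 4 over GF(2): θ⁴ + θ + 1, θ⁴ + θ³ + 1, θ⁴ + θ³ + θ² + θ + 1.
None of them divide g (all give nonzero remainder).
No irreducible factor of degree ≤ 4 exists, so g is irreducible over GF(2).

Yes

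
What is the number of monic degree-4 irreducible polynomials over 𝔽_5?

150

x^(5^4) − x is the product of all monic irreducibles of degree dividing 4; Möbius inversion gives N = (1/4) Σ μ(4/d)·5^d.
Divisors of 4: 1, 2, 4; μ(4/d) for each: 0, -1, 1.
Σ = − 5^2 + 5^4 = 600.
N = 600/4 = 150.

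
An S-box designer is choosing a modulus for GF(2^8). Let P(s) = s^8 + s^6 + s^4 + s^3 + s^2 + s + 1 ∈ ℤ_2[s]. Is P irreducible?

Check for roots in ℤ_2: P(0) = 1; P(1) = 1.
No roots, so no linear factors.
Monic irreducibles of degree 2 over GF(2): s^2 + s + 1.
None of them divide P (all give nonzero remainder).
Monic irreducibles of degree 3 over GF(2): s^3 + s + 1, s^3 + s^2 + 1.
None of them divide P (all give nonzero remainder).
Monic irreducibles of degree 4 over GF(2): s^4 + s + 1, s^4 + s^3 + 1, s^4 + s^3 + s^2 + s + 1.
None of them divide P (all give nonzero remainder).
No irreducible factor of degree ≤ 4 exists, so P is irreducible over GF(2).

Yes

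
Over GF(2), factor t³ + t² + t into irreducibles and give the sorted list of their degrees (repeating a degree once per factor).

1, 2

Write f(t) = t³ + t² + t.
Roots in GF(2): f(0) = 0 → root; f(1) = 1.
Linear factors from roots: (t).
Complete factorization: f(t) = (t)·(t² + t + 1).
Factor degrees with multiplicity: 1 + 2 = 3.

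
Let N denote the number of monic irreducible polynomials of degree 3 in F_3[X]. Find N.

8

By the necklace-counting formula, N_3(3) = (1/3) Σ_{d|3} μ(3/d)·3^d.
Divisors of 3: 1, 3; μ(3/d) for each: -1, 1.
Σ = − 3^1 + 3^3 = 24.
N = 24/3 = 8.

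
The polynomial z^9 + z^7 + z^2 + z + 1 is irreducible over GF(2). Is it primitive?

Yes

Write f(z) = z^9 + z^7 + z^2 + z + 1.
|GF(2^9)^×| = 2^9 − 1 = 511. Prime factorization: 511 = 7·73.
f is primitive ⇔ z has order 511 in GF(2)[z]/(f), i.e. z^(511/q) ≠ 1 for each prime q | 511.
z^(73) mod f = z^5 + z^4 + z^3 + z^2.
z^(7) mod f = z^7.
None equal 1, so z has full order 511; f is primitive.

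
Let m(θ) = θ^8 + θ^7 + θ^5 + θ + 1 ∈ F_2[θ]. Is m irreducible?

Yes

Check for roots in F_2: m(0) = 1; m(1) = 1.
No roots, so no linear factors.
Monic irreducibles of degree 2 over GF(2): θ^2 + θ + 1.
None of them divide m (all give nonzero remainder).
Monic irreducibles of degree 3 over GF(2): θ^3 + θ + 1, θ^3 + θ^2 + 1.
None of them divide m (all give nonzero remainder).
Monic irreducibles of degree 4 over GF(2): θ^4 + θ + 1, θ^4 + θ^3 + 1, θ^4 + θ^3 + θ^2 + θ + 1.
None of them divide m (all give nonzero remainder).
No irreducible factor of degree ≤ 4 exists, so m is irreducible over GF(2).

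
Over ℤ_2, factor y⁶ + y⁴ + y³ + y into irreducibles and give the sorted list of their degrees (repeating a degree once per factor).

Write h(y) = y⁶ + y⁴ + y³ + y.
Roots in ℤ_2: h(0) = 0 → root; h(1) = 0 → root.
Linear factors from roots: (y), (y + 1).
Complete factorization: h(y) = (y)·(y + 1)^3·(y² + y + 1).
Factor degrees with multiplicity: 1 + 1 + 1 + 1 + 2 = 6.

1, 1, 1, 1, 2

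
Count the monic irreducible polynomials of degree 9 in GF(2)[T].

The number of monic irreducibles of degree 9 over GF(2) is (1/9)·Σ_{d∣9} μ(9/d) 2^d.
Divisors of 9: 1, 3, 9; μ(9/d) for each: 0, -1, 1.
Σ = − 2^3 + 2^9 = 504.
N = 504/9 = 56.

56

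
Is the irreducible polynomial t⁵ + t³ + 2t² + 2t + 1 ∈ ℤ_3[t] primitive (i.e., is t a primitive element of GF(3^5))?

Write f(t) = t⁵ + t³ + 2t² + 2t + 1.
|GF(3^5)^×| = 3^5 − 1 = 242. Prime factorization: 242 = 2·11^2.
f is primitive ⇔ t has order 242 in GF(3)[t]/(f), i.e. t^(242/q) ≠ 1 for each prime q | 242.
t^(121) mod f = 2.
t^(22) mod f = t + 1.
None equal 1, so t has full order 242; f is primitive.

Yes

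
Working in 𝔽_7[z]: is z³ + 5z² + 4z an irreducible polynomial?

No

Write h(z) = z³ + 5z² + 4z.
Check for roots in 𝔽_7: h(0) = 0 → root; h(1) = 3; h(2) = 1; h(3) = 0 → root; h(4) = 6; h(5) = 4; h(6) = 0 → root.
h(0) = 0, so (z) divides h(z); h is reducible.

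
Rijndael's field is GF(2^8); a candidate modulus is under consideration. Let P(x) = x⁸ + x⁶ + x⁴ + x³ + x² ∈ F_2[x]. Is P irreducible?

No

Check for roots in F_2: P(0) = 0 → root; P(1) = 1.
P(0) = 0, so (x) divides P(x); P is reducible.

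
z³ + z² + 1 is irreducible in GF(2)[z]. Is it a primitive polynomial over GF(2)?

Yes

Write f(z) = z³ + z² + 1.
|GF(2^3)^×| = 2^3 − 1 = 7. Prime factorization: 7 = 7.
f is primitive ⇔ z has order 7 in GF(2)[z]/(f), i.e. z^(7/q) ≠ 1 for each prime q | 7.
z^(1) mod f = z.
None equal 1, so z has full order 7; f is primitive.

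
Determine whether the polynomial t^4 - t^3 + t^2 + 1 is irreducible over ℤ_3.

Yes

Write P(t) = t^4 - t^3 + t^2 + 1.
Check for roots in ℤ_3: P(0) = 1; P(1) = 2; P(2) = 1.
No roots, so no linear factors.
Monic irreducibles of degree 2 over GF(3): t^2 + 1, t^2 + t - 1, t^2 - t - 1.
None of them divide P (all give nonzero remainder).
No irreducible factor of degree ≤ 2 exists, so P is irreducible over GF(3).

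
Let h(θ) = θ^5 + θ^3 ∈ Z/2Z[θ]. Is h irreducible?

No

Check for roots in Z/2Z: h(0) = 0 → root; h(1) = 0 → root.
h(0) = 0, so (θ) divides h(θ); h is reducible.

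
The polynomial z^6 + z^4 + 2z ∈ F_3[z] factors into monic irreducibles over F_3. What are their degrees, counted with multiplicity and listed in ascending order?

1, 1, 4

Write f(z) = z^6 + z^4 + 2z.
Roots in F_3: f(0) = 0 → root; f(1) = 1; f(2) = 0 → root.
Linear factors from roots: (z), (z + 1).
Complete factorization: f(z) = (z)·(z + 1)·(z^4 + 2z^3 + 2z^2 + z + 2).
Factor degrees with multiplicity: 1 + 1 + 4 = 6.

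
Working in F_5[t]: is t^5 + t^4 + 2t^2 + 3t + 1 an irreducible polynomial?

Write g(t) = t^5 + t^4 + 2t^2 + 3t + 1.
Check for roots in F_5: g(0) = 1; g(1) = 3; g(2) = 3; g(3) = 2; g(4) = 0 → root.
g(4) = 0, so (t − 4) divides g(t); g is reducible.

No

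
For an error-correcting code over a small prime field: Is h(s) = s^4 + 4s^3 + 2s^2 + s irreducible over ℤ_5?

Check for roots in ℤ_5: h(0) = 0 → root; h(1) = 3; h(2) = 3; h(3) = 0 → root; h(4) = 3.
h(0) = 0, so (s) divides h(s); h is reducible.

No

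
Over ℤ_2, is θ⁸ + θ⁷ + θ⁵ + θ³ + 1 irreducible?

Write f(θ) = θ⁸ + θ⁷ + θ⁵ + θ³ + 1.
Check for roots in ℤ_2: f(0) = 1; f(1) = 1.
No roots, so no linear factors.
Monic irreducibles of degree 2 over GF(2): θ² + θ + 1.
None of them divide f (all give nonzero remainder).
Monic irreducibles of degree 3 over GF(2): θ³ + θ + 1, θ³ + θ² + 1.
None of them divide f (all give nonzero remainder).
Monic irreducibles of degree 4 over GF(2): θ⁴ + θ + 1, θ⁴ + θ³ + 1, θ⁴ + θ³ + θ² + θ + 1.
None of them divide f (all give nonzero remainder).
No irreducible factor of degree ≤ 4 exists, so f is irreducible over GF(2).

Yes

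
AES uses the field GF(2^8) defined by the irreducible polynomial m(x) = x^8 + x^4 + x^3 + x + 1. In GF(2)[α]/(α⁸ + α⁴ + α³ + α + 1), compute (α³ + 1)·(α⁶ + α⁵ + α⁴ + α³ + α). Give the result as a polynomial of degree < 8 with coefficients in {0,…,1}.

α^7 + α^2 + α + 1

Multiply in GF(2)[α]: (α³ + 1)·(α⁶ + α⁵ + α⁴ + α³ + α) = α⁹ + α⁸ + α⁷ + α⁵ + α³ + α.
Reduce using α⁸ ≡ α⁴ + α³ + α + 1 (mod α⁸ + α⁴ + α³ + α + 1).
Reduced: α⁷ + α² + α + 1.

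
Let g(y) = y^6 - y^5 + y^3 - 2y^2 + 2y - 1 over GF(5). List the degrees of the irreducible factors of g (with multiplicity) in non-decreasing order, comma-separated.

1, 1, 1, 1, 2

Roots in GF(5): g(0) = 4; g(1) = 0 → root; g(2) = 0 → root; g(3) = 0 → root; g(4) = 1.
Linear factors from roots: (y - 1), (y - 2), (y + 2).
Complete factorization: g(y) = (y - 2)·(y - 1)·(y + 2)^2·(y^2 - 2y - 2).
Factor degrees with multiplicity: 1 + 1 + 1 + 1 + 2 = 6.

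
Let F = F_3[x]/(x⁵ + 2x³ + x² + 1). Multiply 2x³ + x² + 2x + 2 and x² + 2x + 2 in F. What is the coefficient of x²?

Multiply in F_3[x]: (2x³ + x² + 2x + 2)·(x² + 2x + 2) = 2x⁵ + 2x⁴ + 2x³ + 2x² + 2x + 1.
Reduce using x⁵ ≡ x³ + 2x² + 2 (mod x⁵ + 2x³ + x² + 1).
Reduced: 2x⁴ + x³ + 2x + 2.

0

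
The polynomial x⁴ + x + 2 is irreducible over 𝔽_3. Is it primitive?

Yes

Write f(x) = x⁴ + x + 2.
|GF(3^4)^×| = 3^4 − 1 = 80. Prime factorization: 80 = 2^4·5.
f is primitive ⇔ x has order 80 in GF(3)[x]/(f), i.e. x^(80/q) ≠ 1 for each prime q | 80.
x^(40) mod f = 2.
x^(16) mod f = 2x³ + x + 2.
None equal 1, so x has full order 80; f is primitive.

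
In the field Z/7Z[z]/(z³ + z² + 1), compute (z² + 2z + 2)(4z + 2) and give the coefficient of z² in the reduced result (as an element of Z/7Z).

Multiply in Z/7Z[z]: (z² + 2z + 2)·(4z + 2) = 4z³ + 3z² + 5z + 4.
Reduce using z³ ≡ 6z² + 6 (mod z³ + z² + 1).
Reduced: 6z² + 5z.

6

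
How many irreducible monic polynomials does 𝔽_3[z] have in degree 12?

44220

Gauss's count: N_{3}(12) = (1/12) Σ_{d|12} μ(12/d)·3^d.
Divisors of 12: 1, 2, 3, 4, 6, 12; μ(12/d) for each: 0, 1, 0, -1, -1, 1.
Σ = 3^2 − 3^4 − 3^6 + 3^12 = 530640.
N = 530640/12 = 44220.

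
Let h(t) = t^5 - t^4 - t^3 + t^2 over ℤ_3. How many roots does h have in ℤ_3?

3

Evaluate at each of the 3 elements of ℤ_3:
h(0) = 0 → root; h(1) = 0 → root; h(2) = 0 → root.
Roots: {0, 1, 2}.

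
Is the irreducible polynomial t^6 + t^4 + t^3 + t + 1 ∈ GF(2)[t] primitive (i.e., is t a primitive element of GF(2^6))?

Write f(t) = t^6 + t^4 + t^3 + t + 1.
|GF(2^6)^×| = 2^6 − 1 = 63. Prime factorization: 63 = 3^2·7.
f is primitive ⇔ t has order 63 in GF(2)[t]/(f), i.e. t^(63/q) ≠ 1 for each prime q | 63.
t^(21) mod f = t^3 + t^2 + t.
t^(9) mod f = t^5 + t^4 + t^2 + 1.
None equal 1, so t has full order 63; f is primitive.

Yes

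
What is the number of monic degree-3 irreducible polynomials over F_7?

112

By the necklace-counting formula, N_7(3) = (1/3) Σ_{d|3} μ(3/d)·7^d.
Divisors of 3: 1, 3; μ(3/d) for each: -1, 1.
Σ = − 7^1 + 7^3 = 336.
N = 336/3 = 112.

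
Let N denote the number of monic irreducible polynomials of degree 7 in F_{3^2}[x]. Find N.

683280

By the necklace-counting formula, N_9(7) = (1/7) Σ_{d|7} μ(7/d)·9^d.
Divisors of 7: 1, 7; μ(7/d) for each: -1, 1.
Σ = − 9^1 + 9^7 = 4782960.
N = 4782960/7 = 683280.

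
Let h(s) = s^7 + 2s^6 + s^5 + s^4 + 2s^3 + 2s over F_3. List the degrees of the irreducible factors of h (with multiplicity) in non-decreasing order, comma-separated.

1, 1, 1, 1, 3

Roots in F_3: h(0) = 0 → root; h(1) = 0 → root; h(2) = 0 → root.
Linear factors from roots: (s), (s + 2), (s + 1).
Complete factorization: h(s) = (s)·(s + 1)·(s + 2)^2·(s^3 + 2s + 2).
Factor degrees with multiplicity: 1 + 1 + 1 + 1 + 3 = 7.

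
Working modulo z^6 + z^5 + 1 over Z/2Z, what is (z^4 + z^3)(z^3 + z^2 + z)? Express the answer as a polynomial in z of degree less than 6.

z^5 + z^4 + z + 1

Multiply in Z/2Z[z]: (z^4 + z^3)·(z^3 + z^2 + z) = z^7 + z^4.
Reduce using z^6 ≡ z^5 + 1 (mod z^6 + z^5 + 1).
Reduced: z^5 + z^4 + z + 1.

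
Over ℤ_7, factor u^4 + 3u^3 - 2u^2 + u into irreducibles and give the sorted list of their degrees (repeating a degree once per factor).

Write f(u) = u^4 + 3u^3 - 2u^2 + u.
Linear factors from roots: (u), (u - 3), (u + 3).
Complete factorization: f(u) = (u)·(u - 3)·(u + 3)^2.
Factor degrees with multiplicity: 1 + 1 + 1 + 1 = 4.

1, 1, 1, 1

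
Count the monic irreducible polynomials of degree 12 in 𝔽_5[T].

20343700

By the necklace-counting formula, N_5(12) = (1/12) Σ_{d|12} μ(12/d)·5^d.
Divisors of 12: 1, 2, 3, 4, 6, 12; μ(12/d) for each: 0, 1, 0, -1, -1, 1.
Σ = 5^2 − 5^4 − 5^6 + 5^12 = 244124400.
N = 244124400/12 = 20343700.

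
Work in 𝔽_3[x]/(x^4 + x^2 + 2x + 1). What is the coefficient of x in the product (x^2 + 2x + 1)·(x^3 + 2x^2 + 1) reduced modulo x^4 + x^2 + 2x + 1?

2

Multiply in 𝔽_3[x]: (x^2 + 2x + 1)·(x^3 + 2x^2 + 1) = x^5 + x^4 + 2x^3 + 2x + 1.
Reduce using x^4 ≡ 2x^2 + x + 2 (mod x^4 + x^2 + 2x + 1).
Reduced: x^3 + 2x.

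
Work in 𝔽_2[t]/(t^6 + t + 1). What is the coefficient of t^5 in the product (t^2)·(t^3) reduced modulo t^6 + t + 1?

1

Multiply in 𝔽_2[t]: (t^2)·(t^3) = t^5.
Reduced: t^5.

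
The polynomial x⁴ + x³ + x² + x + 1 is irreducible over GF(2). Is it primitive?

Write f(x) = x⁴ + x³ + x² + x + 1.
|GF(2^4)^×| = 2^4 − 1 = 15. Prime factorization: 15 = 3·5.
f is primitive ⇔ x has order 15 in GF(2)[x]/(f), i.e. x^(15/q) ≠ 1 for each prime q | 15.
x^(5) mod f = 1
x^(3) mod f = x³.
Since x^(5) = 1, the order of x divides 5 < 15; not primitive.

No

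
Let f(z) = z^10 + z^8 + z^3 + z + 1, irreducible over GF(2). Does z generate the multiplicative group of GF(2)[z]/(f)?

|GF(2^10)^×| = 2^10 − 1 = 1023. Prime factorization: 1023 = 3·11·31.
f is primitive ⇔ z has order 1023 in GF(2)[z]/(f), i.e. z^(1023/q) ≠ 1 for each prime q | 1023.
z^(341) mod f = z^7 + z^4 + z + 1.
z^(93) mod f = 1
z^(33) mod f = z^9 + z^6 + z^3.
Since z^(93) = 1, the order of z divides 93 < 1023; not primitive.

No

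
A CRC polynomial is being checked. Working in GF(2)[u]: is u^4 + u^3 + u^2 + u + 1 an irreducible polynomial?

Yes

Write h(u) = u^4 + u^3 + u^2 + u + 1.
Check for roots in GF(2): h(0) = 1; h(1) = 1.
No roots, so no linear factors.
Monic irreducibles of degree 2 over GF(2): u^2 + u + 1.
None of them divide h (all give nonzero remainder).
No irreducible factor of degree ≤ 2 exists, so h is irreducible over GF(2).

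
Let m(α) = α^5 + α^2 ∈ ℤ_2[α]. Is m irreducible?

No

Check for roots in ℤ_2: m(0) = 0 → root; m(1) = 0 → root.
m(0) = 0, so (α) divides m(α); m is reducible.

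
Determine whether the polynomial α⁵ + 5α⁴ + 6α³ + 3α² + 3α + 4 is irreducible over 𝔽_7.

No

Write m(α) = α⁵ + 5α⁴ + 6α³ + 3α² + 3α + 4.
Check for roots in 𝔽_7: m(0) = 4; m(1) = 1; m(2) = 0 → root; m(3) = 3; m(4) = 1; m(5) = 3; m(6) = 2.
m(2) = 0, so (α − 2) divides m(α); m is reducible.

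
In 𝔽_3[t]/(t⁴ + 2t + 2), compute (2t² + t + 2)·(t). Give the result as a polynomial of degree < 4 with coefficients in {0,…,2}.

2t^3 + t^2 + 2t

Multiply in 𝔽_3[t]: (2t² + t + 2)·(t) = 2t³ + t² + 2t.
Reduced: 2t³ + t² + 2t.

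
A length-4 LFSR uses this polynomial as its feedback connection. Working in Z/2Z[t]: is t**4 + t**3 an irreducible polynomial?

No

Write m(t) = t**4 + t**3.
Check for roots in Z/2Z: m(0) = 0 → root; m(1) = 0 → root.
m(0) = 0, so (t) divides m(t); m is reducible.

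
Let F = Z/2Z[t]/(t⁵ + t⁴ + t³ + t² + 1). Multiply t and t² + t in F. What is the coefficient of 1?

Multiply in Z/2Z[t]: (t)·(t² + t) = t³ + t².
Reduced: t³ + t².

0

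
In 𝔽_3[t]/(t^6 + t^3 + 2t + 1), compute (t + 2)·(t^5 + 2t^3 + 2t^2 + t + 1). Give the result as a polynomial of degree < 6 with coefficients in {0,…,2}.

Multiply in 𝔽_3[t]: (t + 2)·(t^5 + 2t^3 + 2t^2 + t + 1) = t^6 + 2t^5 + 2t^4 + 2t^2 + 2.
Reduce using t^6 ≡ 2t^3 + t + 2 (mod t^6 + t^3 + 2t + 1).
Reduced: 2t^5 + 2t^4 + 2t^3 + 2t^2 + t + 1.

2t^5 + 2t^4 + 2t^3 + 2t^2 + t + 1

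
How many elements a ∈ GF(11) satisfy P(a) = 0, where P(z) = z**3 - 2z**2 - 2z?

3

Evaluate at each of the 11 elements of GF(11):
P(0) = 0 → root; P(1) = 8; P(2) = 7; P(3) = 3; P(4) = 2; P(5) = 10; P(6) = 0 → root; P(7) = 0 → root; P(8) = 5; P(9) = 10; P(10) = 10.
Roots: {0, 6, 7}.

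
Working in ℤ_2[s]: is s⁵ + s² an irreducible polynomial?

No

Write g(s) = s⁵ + s².
Check for roots in ℤ_2: g(0) = 0 → root; g(1) = 0 → root.
g(0) = 0, so (s) divides g(s); g is reducible.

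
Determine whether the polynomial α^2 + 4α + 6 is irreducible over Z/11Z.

No

Write h(α) = α^2 + 4α + 6.
Check each element of Z/11Z for a root: h(0)=6, h(1)=0, h(2)=7, h(3)=5, h(4)=5, h(5)=7, h(6)=0, h(7)=6, h(8)=3, h(9)=2, h(10)=3.
h(1) = 0, so (α − 1) divides h(α); h is reducible.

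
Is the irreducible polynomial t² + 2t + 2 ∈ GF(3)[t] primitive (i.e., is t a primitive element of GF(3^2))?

Yes

Write f(t) = t² + 2t + 2.
|GF(3^2)^×| = 3^2 − 1 = 8. Prime factorization: 8 = 2^3.
f is primitive ⇔ t has order 8 in GF(3)[t]/(f), i.e. t^(8/q) ≠ 1 for each prime q | 8.
t^(4) mod f = 2.
None equal 1, so t has full order 8; f is primitive.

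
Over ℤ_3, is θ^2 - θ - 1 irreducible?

Yes

Write g(θ) = θ^2 - θ - 1.
Check for roots in ℤ_3: g(0) = 2; g(1) = 2; g(2) = 1.
No roots. A degree-2 polynomial over a field with no linear factor is irreducible.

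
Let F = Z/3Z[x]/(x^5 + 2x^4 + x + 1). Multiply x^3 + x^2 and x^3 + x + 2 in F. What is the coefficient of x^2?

Multiply in Z/3Z[x]: (x^3 + x^2)·(x^3 + x + 2) = x^6 + x^5 + x^4 + 2x^2.
Reduce using x^5 ≡ x^4 + 2x + 2 (mod x^5 + 2x^4 + x + 1).
Reduced: x^2 + 1.

1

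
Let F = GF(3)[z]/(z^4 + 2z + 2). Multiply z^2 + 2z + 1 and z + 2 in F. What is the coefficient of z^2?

Multiply in GF(3)[z]: (z^2 + 2z + 1)·(z + 2) = z^3 + z^2 + 2z + 2.
Reduced: z^3 + z^2 + 2z + 2.

1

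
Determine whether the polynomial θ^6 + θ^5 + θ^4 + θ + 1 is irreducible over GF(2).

Write m(θ) = θ^6 + θ^5 + θ^4 + θ + 1.
Check for roots in GF(2): m(0) = 1; m(1) = 1.
No roots, so no linear factors.
Monic irreducibles of degree 2 over GF(2): θ^2 + θ + 1.
None of them divide m (all give nonzero remainder).
Monic irreducibles of degree 3 over GF(2): θ^3 + θ + 1, θ^3 + θ^2 + 1.
None of them divide m (all give nonzero remainder).
No irreducible factor of degree ≤ 3 exists, so m is irreducible over GF(2).

Yes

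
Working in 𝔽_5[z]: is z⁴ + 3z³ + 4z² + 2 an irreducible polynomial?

No

Write f(z) = z⁴ + 3z³ + 4z² + 2.
Check for roots in 𝔽_5: f(0) = 2; f(1) = 0 → root; f(2) = 3; f(3) = 0 → root; f(4) = 4.
f(1) = 0, so (z − 1) divides f(z); f is reducible.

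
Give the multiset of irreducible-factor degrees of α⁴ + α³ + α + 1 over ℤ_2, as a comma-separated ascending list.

Write h(α) = α⁴ + α³ + α + 1.
Roots in ℤ_2: h(0) = 1; h(1) = 0 → root.
Linear factors from roots: (α + 1).
Complete factorization: h(α) = (α + 1)^2·(α² + α + 1).
Factor degrees with multiplicity: 1 + 1 + 2 = 4.

1, 1, 2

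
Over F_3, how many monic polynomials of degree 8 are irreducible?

The number of monic irreducibles of degree 8 over GF(3) is (1/8)·Σ_{d∣8} μ(8/d) 3^d.
Divisors of 8: 1, 2, 4, 8; μ(8/d) for each: 0, 0, -1, 1.
Σ = − 3^4 + 3^8 = 6480.
N = 6480/8 = 810.

810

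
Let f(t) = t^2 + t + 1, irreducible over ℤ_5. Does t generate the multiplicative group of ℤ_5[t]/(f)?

|GF(5^2)^×| = 5^2 − 1 = 24. Prime factorization: 24 = 2^3·3.
f is primitive ⇔ t has order 24 in GF(5)[t]/(f), i.e. t^(24/q) ≠ 1 for each prime q | 24.
t^(12) mod f = 1
t^(8) mod f = 4t + 4.
Since t^(12) = 1, the order of t divides 12 < 24; not primitive.

No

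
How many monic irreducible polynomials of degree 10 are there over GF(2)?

By the necklace-counting formula, N_2(10) = (1/10) Σ_{d|10} μ(10/d)·2^d.
Divisors of 10: 1, 2, 5, 10; μ(10/d) for each: 1, -1, -1, 1.
Σ = 2^1 − 2^2 − 2^5 + 2^10 = 990.
N = 990/10 = 99.

99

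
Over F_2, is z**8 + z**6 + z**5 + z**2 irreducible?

No

Write g(z) = z**8 + z**6 + z**5 + z**2.
Check for roots in F_2: g(0) = 0 → root; g(1) = 0 → root.
g(0) = 0, so (z) divides g(z); g is reducible.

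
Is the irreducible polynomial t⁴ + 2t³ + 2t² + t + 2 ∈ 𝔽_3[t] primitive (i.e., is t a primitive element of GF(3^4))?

Yes

Write f(t) = t⁴ + 2t³ + 2t² + t + 2.
|GF(3^4)^×| = 3^4 − 1 = 80. Prime factorization: 80 = 2^4·5.
f is primitive ⇔ t has order 80 in GF(3)[t]/(f), i.e. t^(80/q) ≠ 1 for each prime q | 80.
t^(40) mod f = 2.
t^(16) mod f = t² + 2t.
None equal 1, so t has full order 80; f is primitive.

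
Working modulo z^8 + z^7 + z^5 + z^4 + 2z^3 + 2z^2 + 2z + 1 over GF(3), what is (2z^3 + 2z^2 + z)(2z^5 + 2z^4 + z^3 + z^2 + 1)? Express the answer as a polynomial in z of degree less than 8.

z^7 + 2z^6 + 2z^5 + 2z^4 + z^3 + 2z + 2

Multiply in GF(3)[z]: (2z^3 + 2z^2 + z)·(2z^5 + 2z^4 + z^3 + z^2 + 1) = z^8 + 2z^7 + 2z^6 + 2z^2 + z.
Reduce using z^8 ≡ 2z^7 + 2z^5 + 2z^4 + z^3 + z^2 + z + 2 (mod z^8 + z^7 + z^5 + z^4 + 2z^3 + 2z^2 + 2z + 1).
Reduced: z^7 + 2z^6 + 2z^5 + 2z^4 + z^3 + 2z + 2.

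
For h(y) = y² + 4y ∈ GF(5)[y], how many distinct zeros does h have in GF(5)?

Evaluate at each of the 5 elements of GF(5):
h(0) = 0 → root; h(1) = 0 → root; h(2) = 2; h(3) = 1; h(4) = 2.
Roots: {0, 1}.

2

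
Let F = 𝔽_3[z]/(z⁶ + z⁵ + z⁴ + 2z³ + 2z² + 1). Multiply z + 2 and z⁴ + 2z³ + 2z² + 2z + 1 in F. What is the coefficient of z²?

Multiply in 𝔽_3[z]: (z + 2)·(z⁴ + 2z³ + 2z² + 2z + 1) = z⁵ + z⁴ + 2z + 2.
Reduced: z⁵ + z⁴ + 2z + 2.

0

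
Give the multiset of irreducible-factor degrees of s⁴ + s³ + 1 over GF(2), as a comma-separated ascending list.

Write f(s) = s⁴ + s³ + 1.
Roots in GF(2): f(0) = 1; f(1) = 1.
Complete factorization: f(s) = (s⁴ + s³ + 1).
Factor degrees with multiplicity: 4 = 4.

4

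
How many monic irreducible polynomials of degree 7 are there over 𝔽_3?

312

Gauss's count: N_{3}(7) = (1/7) Σ_{d|7} μ(7/d)·3^d.
Divisors of 7: 1, 7; μ(7/d) for each: -1, 1.
Σ = − 3^1 + 3^7 = 2184.
N = 2184/7 = 312.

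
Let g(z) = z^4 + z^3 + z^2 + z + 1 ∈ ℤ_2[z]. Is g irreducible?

Yes

Check for roots in ℤ_2: g(0) = 1; g(1) = 1.
No roots, so no linear factors.
Monic irreducibles of degree 2 over GF(2): z^2 + z + 1.
None of them divide g (all give nonzero remainder).
No irreducible factor of degree ≤ 2 exists, so g is irreducible over GF(2).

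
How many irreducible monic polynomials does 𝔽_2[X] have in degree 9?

56

The number of monic irreducibles of degree 9 over GF(2) is (1/9)·Σ_{d∣9} μ(9/d) 2^d.
Divisors of 9: 1, 3, 9; μ(9/d) for each: 0, -1, 1.
Σ = − 2^3 + 2^9 = 504.
N = 504/9 = 56.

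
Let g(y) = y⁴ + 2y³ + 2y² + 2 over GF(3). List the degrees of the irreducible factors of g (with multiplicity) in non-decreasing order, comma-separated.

1, 3

Roots in GF(3): g(0) = 2; g(1) = 1; g(2) = 0 → root.
Linear factors from roots: (y + 1).
Complete factorization: g(y) = (y + 1)·(y³ + y² + y + 2).
Factor degrees with multiplicity: 1 + 3 = 4.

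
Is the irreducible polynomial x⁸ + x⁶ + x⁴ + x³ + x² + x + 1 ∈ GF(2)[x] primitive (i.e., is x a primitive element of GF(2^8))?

Write f(x) = x⁸ + x⁶ + x⁴ + x³ + x² + x + 1.
|GF(2^8)^×| = 2^8 − 1 = 255. Prime factorization: 255 = 3·5·17.
f is primitive ⇔ x has order 255 in GF(2)[x]/(f), i.e. x^(255/q) ≠ 1 for each prime q | 255.
x^(85) mod f = x⁴ + x³ + x.
x^(51) mod f = x⁶ + x³.
x^(15) mod f = x⁶ + x + 1.
None equal 1, so x has full order 255; f is primitive.

Yes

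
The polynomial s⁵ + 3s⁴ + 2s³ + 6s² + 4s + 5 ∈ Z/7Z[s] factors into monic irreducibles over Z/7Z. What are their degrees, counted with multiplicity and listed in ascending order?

1, 1, 1, 1, 1

Write h(s) = s⁵ + 3s⁴ + 2s³ + 6s² + 4s + 5.
Linear factors from roots: (s + 6), (s + 5), (s + 3), (s + 2), (s + 1).
Complete factorization: h(s) = (s + 1)·(s + 2)·(s + 3)·(s + 5)·(s + 6).
Factor degrees with multiplicity: 1 + 1 + 1 + 1 + 1 = 5.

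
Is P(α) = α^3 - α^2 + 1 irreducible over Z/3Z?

Check for roots in Z/3Z: P(0) = 1; P(1) = 1; P(2) = 2.
No roots. A degree-3 polynomial over a field with no linear factor is irreducible.

Yes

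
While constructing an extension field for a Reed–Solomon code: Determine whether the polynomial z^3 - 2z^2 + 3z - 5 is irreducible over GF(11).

No

Write h(z) = z^3 - 2z^2 + 3z - 5.
Check each element of GF(11) for a root: h(0)=6, h(1)=8, h(2)=1, h(3)=2, h(4)=6, h(5)=8, h(6)=3, h(7)=8, h(8)=7, h(9)=6, h(10)=0.
h(10) = 0, so (z − 10) divides h(z); h is reducible.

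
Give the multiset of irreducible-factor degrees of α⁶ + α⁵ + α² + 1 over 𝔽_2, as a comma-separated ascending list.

1, 2, 3

Write g(α) = α⁶ + α⁵ + α² + 1.
Roots in 𝔽_2: g(0) = 1; g(1) = 0 → root.
Linear factors from roots: (α + 1).
Complete factorization: g(α) = (α + 1)·(α² + α + 1)·(α³ + α² + 1).
Factor degrees with multiplicity: 1 + 2 + 3 = 6.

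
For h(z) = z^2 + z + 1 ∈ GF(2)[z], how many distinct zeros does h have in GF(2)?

Evaluate at each of the 2 elements of GF(2):
h(0) = 1; h(1) = 1.
No element is a root.

0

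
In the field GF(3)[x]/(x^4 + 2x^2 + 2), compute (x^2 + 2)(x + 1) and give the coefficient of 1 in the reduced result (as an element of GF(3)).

2

Multiply in GF(3)[x]: (x^2 + 2)·(x + 1) = x^3 + x^2 + 2x + 2.
Reduced: x^3 + x^2 + 2x + 2.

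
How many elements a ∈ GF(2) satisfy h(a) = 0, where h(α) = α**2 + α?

Evaluate at each of the 2 elements of GF(2):
h(0) = 0 → root; h(1) = 0 → root.
Roots: {0, 1}.

2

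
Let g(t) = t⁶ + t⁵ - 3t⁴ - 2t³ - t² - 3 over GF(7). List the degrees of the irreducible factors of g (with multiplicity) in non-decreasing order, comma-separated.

1, 1, 2, 2

Linear factors from roots: (t - 1), (t + 2).
Complete factorization: g(t) = (t + 2)·(t - 1)·(t² + t - 3)·(t² - t + 3).
Factor degrees with multiplicity: 1 + 1 + 2 + 2 = 6.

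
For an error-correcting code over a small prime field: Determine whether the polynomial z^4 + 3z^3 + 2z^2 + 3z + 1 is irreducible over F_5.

No

Write m(z) = z^4 + 3z^3 + 2z^2 + 3z + 1.
Check for roots in F_5: m(0) = 1; m(1) = 0 → root; m(2) = 0 → root; m(3) = 0 → root; m(4) = 3.
m(1) = 0, so (z − 1) divides m(z); m is reducible.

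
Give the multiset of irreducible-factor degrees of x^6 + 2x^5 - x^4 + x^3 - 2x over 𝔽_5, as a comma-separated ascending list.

1, 1, 1, 1, 2

Write h(x) = x^6 + 2x^5 - x^4 + x^3 - 2x.
Roots in 𝔽_5: h(0) = 0 → root; h(1) = 1; h(2) = 1; h(3) = 0 → root; h(4) = 4.
Linear factors from roots: (x), (x + 2).
Complete factorization: h(x) = (x)·(x + 2)^3·(x^2 + x + 1).
Factor degrees with multiplicity: 1 + 1 + 1 + 1 + 2 = 6.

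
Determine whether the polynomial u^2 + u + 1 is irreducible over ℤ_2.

Write h(u) = u^2 + u + 1.
Check for roots in ℤ_2: h(0) = 1; h(1) = 1.
No roots. A degree-2 polynomial over a field with no linear factor is irreducible.

Yes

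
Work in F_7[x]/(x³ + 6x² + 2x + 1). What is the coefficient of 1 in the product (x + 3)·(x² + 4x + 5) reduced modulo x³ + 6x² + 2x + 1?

Multiply in F_7[x]: (x + 3)·(x² + 4x + 5) = x³ + 3x + 1.
Reduce using x³ ≡ x² + 5x + 6 (mod x³ + 6x² + 2x + 1).
Reduced: x² + x.

0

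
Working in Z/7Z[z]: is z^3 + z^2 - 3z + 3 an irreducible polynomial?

Write h(z) = z^3 + z^2 - 3z + 3.
Check for roots in Z/7Z: h(0) = 3; h(1) = 2; h(2) = 2; h(3) = 2; h(4) = 1; h(5) = 5; h(6) = 6.
No roots. A degree-3 polynomial over a field with no linear factor is irreducible.

Yes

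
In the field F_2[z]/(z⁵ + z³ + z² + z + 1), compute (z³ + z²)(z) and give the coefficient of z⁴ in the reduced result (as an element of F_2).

Multiply in F_2[z]: (z³ + z²)·(z) = z⁴ + z³.
Reduced: z⁴ + z³.

1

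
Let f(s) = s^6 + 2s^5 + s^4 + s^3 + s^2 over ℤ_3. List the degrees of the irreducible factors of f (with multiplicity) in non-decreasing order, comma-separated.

1, 1, 1, 1, 2

Roots in ℤ_3: f(0) = 0 → root; f(1) = 0 → root; f(2) = 0 → root.
Linear factors from roots: (s), (s + 2), (s + 1).
Complete factorization: f(s) = (s + 1)·(s + 2)·(s)^2·(s^2 + 2s + 2).
Factor degrees with multiplicity: 1 + 1 + 1 + 1 + 2 = 6.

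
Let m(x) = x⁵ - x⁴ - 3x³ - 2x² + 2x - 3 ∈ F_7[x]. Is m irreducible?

Check for roots in F_7: m(0) = 4; m(1) = 1; m(2) = 6; m(3) = 3; m(4) = 3; m(5) = 3; m(6) = 1.
No roots, so no linear factors.
Degree-2 irreducible divisors: test the 21 monic irreducibles of degree 2 over GF(7).
None of them divide m (all give nonzero remainder).
No irreducible factor of degree ≤ 2 exists, so m is irreducible over GF(7).

Yes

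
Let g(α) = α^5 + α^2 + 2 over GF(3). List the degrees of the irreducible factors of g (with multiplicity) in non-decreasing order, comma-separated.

2, 3

Roots in GF(3): g(0) = 2; g(1) = 1; g(2) = 2.
Complete factorization: g(α) = (α^2 + 2α + 2)·(α^3 + α^2 + 2α + 1).
Factor degrees with multiplicity: 2 + 3 = 5.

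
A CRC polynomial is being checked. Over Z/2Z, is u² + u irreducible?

No

Write m(u) = u² + u.
Check for roots in Z/2Z: m(0) = 0 → root; m(1) = 0 → root.
m(0) = 0, so (u) divides m(u); m is reducible.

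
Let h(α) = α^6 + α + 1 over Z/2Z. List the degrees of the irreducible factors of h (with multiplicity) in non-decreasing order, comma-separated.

Roots in Z/2Z: h(0) = 1; h(1) = 1.
Complete factorization: h(α) = (α^6 + α + 1).
Factor degrees with multiplicity: 6 = 6.

6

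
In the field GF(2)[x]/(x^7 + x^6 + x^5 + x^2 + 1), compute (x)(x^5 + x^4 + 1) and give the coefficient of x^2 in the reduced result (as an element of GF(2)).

0

Multiply in GF(2)[x]: (x)·(x^5 + x^4 + 1) = x^6 + x^5 + x.
Reduced: x^6 + x^5 + x.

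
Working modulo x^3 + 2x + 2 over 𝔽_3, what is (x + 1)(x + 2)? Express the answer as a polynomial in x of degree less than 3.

x^2 + 2

Multiply in 𝔽_3[x]: (x + 1)·(x + 2) = x^2 + 2.
Reduced: x^2 + 2.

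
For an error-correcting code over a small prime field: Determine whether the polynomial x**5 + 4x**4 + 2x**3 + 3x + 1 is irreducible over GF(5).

Write h(x) = x**5 + 4x**4 + 2x**3 + 3x + 1.
Check for roots in GF(5): h(0) = 1; h(1) = 1; h(2) = 4; h(3) = 1; h(4) = 4.
No roots, so no linear factors.
Degree-2 irreducible divisors: test the 10 monic irreducibles of degree 2 over GF(5).
None of them divide h (all give nonzero remainder).
No irreducible factor of degree ≤ 2 exists, so h is irreducible over GF(5).

Yes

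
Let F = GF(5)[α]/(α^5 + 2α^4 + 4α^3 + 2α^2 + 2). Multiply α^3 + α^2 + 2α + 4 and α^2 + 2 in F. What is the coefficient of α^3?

Multiply in GF(5)[α]: (α^3 + α^2 + 2α + 4)·(α^2 + 2) = α^5 + α^4 + 4α^3 + α^2 + 4α + 3.
Reduce using α^5 ≡ 3α^4 + α^3 + 3α^2 + 3 (mod α^5 + 2α^4 + 4α^3 + 2α^2 + 2).
Reduced: 4α^4 + 4α^2 + 4α + 1.

0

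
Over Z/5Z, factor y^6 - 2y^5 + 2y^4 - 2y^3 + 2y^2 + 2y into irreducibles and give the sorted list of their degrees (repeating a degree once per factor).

Write f(y) = y^6 - 2y^5 + 2y^4 - 2y^3 + 2y^2 + 2y.
Roots in Z/5Z: f(0) = 0 → root; f(1) = 3; f(2) = 3; f(3) = 0 → root; f(4) = 2.
Linear factors from roots: (y), (y + 2).
Complete factorization: f(y) = (y)·(y + 2)·(y^2 - 2)·(y^2 + y + 2).
Factor degrees with multiplicity: 1 + 1 + 2 + 2 = 6.

1, 1, 2, 2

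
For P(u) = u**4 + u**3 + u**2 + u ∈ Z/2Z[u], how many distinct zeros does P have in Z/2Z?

Evaluate at each of the 2 elements of Z/2Z:
P(0) = 0 → root; P(1) = 0 → root.
Roots: {0, 1}.

2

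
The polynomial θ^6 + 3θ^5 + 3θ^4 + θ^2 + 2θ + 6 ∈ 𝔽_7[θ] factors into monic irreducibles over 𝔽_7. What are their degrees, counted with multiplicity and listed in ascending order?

Write f(θ) = θ^6 + 3θ^5 + 3θ^4 + θ^2 + 2θ + 6.
Linear factors from roots: (θ + 4), (θ + 3).
Complete factorization: f(θ) = (θ + 3)·(θ + 4)·(θ^2 + 4θ + 6)·(θ^2 + 6θ + 3).
Factor degrees with multiplicity: 1 + 1 + 2 + 2 = 6.

1, 1, 2, 2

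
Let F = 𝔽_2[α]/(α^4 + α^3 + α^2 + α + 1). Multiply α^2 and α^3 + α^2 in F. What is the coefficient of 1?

0

Multiply in 𝔽_2[α]: (α^2)·(α^3 + α^2) = α^5 + α^4.
Reduce using α^4 ≡ α^3 + α^2 + α + 1 (mod α^4 + α^3 + α^2 + α + 1).
Reduced: α^3 + α^2 + α.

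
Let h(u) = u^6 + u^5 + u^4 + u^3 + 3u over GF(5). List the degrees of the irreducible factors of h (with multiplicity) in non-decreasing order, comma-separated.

Roots in GF(5): h(0) = 0 → root; h(1) = 2; h(2) = 1; h(3) = 4; h(4) = 2.
Linear factors from roots: (u).
Complete factorization: h(u) = (u)·(u^2 + 2u + 4)·(u^3 + 4u^2 + 4u + 2).
Factor degrees with multiplicity: 1 + 2 + 3 = 6.

1, 2, 3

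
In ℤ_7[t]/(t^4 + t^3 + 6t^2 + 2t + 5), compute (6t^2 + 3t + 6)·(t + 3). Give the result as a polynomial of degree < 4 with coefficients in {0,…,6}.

6t^3 + t + 4

Multiply in ℤ_7[t]: (6t^2 + 3t + 6)·(t + 3) = 6t^3 + t + 4.
Reduced: 6t^3 + t + 4.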